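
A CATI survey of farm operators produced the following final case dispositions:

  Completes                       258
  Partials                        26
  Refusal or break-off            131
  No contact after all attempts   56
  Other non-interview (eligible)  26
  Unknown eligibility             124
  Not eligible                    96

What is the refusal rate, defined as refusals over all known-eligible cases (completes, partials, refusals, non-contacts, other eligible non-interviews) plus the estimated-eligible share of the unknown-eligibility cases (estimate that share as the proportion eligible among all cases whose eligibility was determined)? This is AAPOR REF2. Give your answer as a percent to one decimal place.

21.8%

Numerator = 131
Known eligible = 258 + 26 + 131 + 56 + 26 = 497
e = 497 / (497 + 96) = 497 / 593 = 0.8381
Eligible share of unknowns = 0.8381 × 124 = 103.92
Base = 497 + 103.92 = 600.92
REF2 = 131 / 600.92 = 0.2180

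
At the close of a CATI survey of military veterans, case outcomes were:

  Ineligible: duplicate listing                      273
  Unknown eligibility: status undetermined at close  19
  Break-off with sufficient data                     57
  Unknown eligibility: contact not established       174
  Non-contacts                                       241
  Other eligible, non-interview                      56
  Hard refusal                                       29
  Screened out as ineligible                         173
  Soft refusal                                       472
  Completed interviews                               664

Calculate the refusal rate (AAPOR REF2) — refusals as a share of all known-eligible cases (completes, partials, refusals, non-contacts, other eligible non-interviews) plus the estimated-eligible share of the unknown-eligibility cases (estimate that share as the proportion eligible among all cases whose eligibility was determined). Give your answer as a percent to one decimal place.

30.0%

Refused = 29 + 472 = 501
Eligibility not determined = 174 + 19 = 193
Ineligible = 173 + 273 = 446
Top → 501
Eligible (known) → 664 + 57 + 501 + 241 + 56 = 1519
e = 1519 / (1519 + 446) = 1519 / 1965 = 0.7730
Eligible share of unknowns → 0.7730 × 193 = 149.19
Denom → 1519 + 149.19 = 1668.19
REF2 = 501 / 1668.19 = 0.3003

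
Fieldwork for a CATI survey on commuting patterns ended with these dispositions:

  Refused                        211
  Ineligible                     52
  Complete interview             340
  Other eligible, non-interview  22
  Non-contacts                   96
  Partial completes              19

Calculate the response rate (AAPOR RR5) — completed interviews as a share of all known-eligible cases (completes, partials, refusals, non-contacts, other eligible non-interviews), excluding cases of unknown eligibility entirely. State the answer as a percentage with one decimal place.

49.4%

Top → 340
Base → 340 + 19 + 211 + 96 + 22 = 688
RR5 = 340 / 688 = 0.4942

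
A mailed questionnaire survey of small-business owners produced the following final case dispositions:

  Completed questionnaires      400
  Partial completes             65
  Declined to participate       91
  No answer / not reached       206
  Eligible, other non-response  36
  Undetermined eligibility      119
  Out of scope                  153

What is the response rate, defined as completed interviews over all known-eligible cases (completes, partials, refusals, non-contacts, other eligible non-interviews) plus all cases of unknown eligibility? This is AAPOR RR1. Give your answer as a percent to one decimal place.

Num = 400
Denom = 400 + 65 + 91 + 206 + 36 + 119 = 917
RR1 = 400 / 917 = 0.4362

43.6%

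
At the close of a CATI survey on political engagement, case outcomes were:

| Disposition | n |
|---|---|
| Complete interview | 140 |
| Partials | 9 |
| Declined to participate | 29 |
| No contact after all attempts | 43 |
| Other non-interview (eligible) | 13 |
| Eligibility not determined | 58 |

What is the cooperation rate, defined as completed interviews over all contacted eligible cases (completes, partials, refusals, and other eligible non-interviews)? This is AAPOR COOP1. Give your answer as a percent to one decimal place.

73.3%

Numerator: 140
Base: 140 + 9 + 29 + 13 = 191
COOP1 = 140 / 191 = 0.7330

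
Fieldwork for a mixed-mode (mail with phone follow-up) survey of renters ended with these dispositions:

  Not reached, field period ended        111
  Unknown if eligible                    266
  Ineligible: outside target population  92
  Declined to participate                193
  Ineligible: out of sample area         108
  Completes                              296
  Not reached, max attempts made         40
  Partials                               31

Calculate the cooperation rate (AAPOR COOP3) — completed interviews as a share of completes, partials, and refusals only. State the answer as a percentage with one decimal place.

Never reached = 111 + 40 = 151
Screened out, ineligible = 92 + 108 = 200
Num → 296
Denom → 296 + 31 + 193 = 520
COOP3 = 296 / 520 = 0.5692

56.9%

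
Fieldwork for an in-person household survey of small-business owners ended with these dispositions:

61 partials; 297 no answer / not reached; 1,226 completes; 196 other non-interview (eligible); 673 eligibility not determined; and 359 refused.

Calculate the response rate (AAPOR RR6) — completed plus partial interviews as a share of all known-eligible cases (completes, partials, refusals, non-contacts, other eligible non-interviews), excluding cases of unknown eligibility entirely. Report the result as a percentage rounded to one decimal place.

60.2%

Top → 1226 + 61 = 1287
Denom → 1226 + 61 + 359 + 297 + 196 = 2139
RR6 = 1287 / 2139 = 0.6017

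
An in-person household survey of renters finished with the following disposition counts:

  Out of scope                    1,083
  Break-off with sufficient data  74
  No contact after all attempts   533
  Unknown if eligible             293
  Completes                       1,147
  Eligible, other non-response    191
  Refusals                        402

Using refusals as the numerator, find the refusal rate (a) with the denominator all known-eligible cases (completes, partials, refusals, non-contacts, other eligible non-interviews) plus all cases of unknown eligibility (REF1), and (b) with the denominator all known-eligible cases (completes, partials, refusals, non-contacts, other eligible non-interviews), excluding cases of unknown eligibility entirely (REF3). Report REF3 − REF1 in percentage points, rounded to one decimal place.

Num = 402
Denom = 1147 + 74 + 402 + 533 + 191 + 293 = 2640
REF1 = 402 / 2640 = 0.1523
Denom = 1147 + 74 + 402 + 533 + 191 = 2347
REF3 = 402 / 2347 = 0.1713
Difference = 17.13 − 15.23 = 1.90 percentage points

1.9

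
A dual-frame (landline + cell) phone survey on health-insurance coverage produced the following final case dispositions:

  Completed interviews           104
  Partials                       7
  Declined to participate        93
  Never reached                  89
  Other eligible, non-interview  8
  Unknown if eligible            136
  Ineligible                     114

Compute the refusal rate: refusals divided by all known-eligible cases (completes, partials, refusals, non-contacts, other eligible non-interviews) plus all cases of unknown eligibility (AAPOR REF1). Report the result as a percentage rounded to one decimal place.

Numerator = 93
Denom = 104 + 7 + 93 + 89 + 8 + 136 = 437
REF1 = 93 / 437 = 0.2128

21.3%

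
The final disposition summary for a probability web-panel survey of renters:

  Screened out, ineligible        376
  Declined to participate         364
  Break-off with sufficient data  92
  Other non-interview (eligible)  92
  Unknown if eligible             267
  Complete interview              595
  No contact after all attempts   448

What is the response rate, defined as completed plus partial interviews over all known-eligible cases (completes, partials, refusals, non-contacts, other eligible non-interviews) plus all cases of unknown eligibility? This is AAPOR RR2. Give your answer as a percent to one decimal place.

Num = 595 + 92 = 687
Denominator = 595 + 92 + 364 + 448 + 92 + 267 = 1858
RR2 = 687 / 1858 = 0.3698

37.0%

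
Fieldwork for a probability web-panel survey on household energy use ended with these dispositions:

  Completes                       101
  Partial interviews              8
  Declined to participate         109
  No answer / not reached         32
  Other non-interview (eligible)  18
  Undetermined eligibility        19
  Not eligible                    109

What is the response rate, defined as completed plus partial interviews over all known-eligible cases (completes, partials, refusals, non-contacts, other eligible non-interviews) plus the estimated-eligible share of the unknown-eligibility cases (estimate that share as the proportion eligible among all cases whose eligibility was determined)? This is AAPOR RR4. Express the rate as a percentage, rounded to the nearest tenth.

Top: 101 + 8 = 109
Known eligible: 101 + 8 + 109 + 32 + 18 = 268
e = 268 / (268 + 109) = 268 / 377 = 0.7109
Eligible share of unknowns: 0.7109 × 19 = 13.51
Denominator: 268 + 13.51 = 281.51
RR4 = 109 / 281.51 = 0.3872

38.7%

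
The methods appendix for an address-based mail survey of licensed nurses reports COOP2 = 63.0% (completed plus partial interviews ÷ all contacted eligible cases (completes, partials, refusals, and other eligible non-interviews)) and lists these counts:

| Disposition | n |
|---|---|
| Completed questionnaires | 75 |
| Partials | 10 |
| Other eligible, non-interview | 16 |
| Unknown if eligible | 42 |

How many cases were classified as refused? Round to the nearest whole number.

34

Numerator = 75 + 10 = 85
COOP2 = 85 / D = 0.630
D = 85 / 0.630 = 134.9
Rest of base = 101
refused = 134.9 − 101 ≈ 34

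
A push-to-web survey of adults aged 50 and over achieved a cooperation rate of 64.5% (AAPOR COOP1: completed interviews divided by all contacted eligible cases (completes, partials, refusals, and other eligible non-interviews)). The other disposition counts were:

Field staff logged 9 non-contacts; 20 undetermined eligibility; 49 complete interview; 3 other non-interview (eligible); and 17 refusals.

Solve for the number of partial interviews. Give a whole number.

7

COOP1 = 49 / D = 0.645
D = 49 / 0.645 = 76.0
Remaining denominator categories sum to 69
partial interviews = 76.0 − 69 ≈ 7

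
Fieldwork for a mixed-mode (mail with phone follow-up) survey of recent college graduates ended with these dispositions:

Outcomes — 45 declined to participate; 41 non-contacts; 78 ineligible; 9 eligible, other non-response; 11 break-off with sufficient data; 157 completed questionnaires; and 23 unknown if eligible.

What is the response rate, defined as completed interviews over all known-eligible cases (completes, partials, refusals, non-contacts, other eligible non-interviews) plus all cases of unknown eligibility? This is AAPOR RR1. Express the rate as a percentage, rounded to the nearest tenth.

Num → 157
Denom → 157 + 11 + 45 + 41 + 9 + 23 = 286
RR1 = 157 / 286 = 0.5490

54.9%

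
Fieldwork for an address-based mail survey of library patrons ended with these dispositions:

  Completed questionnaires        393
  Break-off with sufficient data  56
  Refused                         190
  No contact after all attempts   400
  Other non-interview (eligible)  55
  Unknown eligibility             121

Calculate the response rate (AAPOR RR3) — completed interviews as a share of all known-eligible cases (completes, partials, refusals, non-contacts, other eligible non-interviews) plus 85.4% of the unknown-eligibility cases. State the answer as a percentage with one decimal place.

Num → 393
Determined eligible → 393 + 56 + 190 + 400 + 55 = 1094
e × U → 0.8540 × 121 = 103.33
Base → 1094 + 103.33 = 1197.33
RR3 = 393 / 1197.33 = 0.3282

32.8%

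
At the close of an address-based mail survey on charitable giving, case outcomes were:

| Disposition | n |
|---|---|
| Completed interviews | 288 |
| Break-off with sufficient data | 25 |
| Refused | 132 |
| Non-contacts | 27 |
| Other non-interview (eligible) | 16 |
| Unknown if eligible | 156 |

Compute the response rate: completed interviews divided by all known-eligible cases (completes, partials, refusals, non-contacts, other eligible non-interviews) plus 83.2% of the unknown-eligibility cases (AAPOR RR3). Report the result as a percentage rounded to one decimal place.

46.6%

Num → 288
Eligible (known) → 288 + 25 + 132 + 27 + 16 = 488
Eligible share of unknowns → 0.8320 × 156 = 129.79
Denominator → 488 + 129.79 = 617.79
RR3 = 288 / 617.79 = 0.4662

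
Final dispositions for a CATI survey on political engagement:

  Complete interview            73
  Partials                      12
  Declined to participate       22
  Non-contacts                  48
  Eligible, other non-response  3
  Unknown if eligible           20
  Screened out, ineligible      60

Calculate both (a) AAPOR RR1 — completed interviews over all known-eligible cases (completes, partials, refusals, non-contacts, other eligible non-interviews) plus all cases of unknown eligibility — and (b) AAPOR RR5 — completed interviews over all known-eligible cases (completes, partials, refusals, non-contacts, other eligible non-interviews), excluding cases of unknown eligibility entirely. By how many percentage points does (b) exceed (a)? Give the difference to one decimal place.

Top: 73
Base: 73 + 12 + 22 + 48 + 3 + 20 = 178
RR1 = 73 / 178 = 0.4101
Base: 73 + 12 + 22 + 48 + 3 = 158
RR5 = 73 / 158 = 0.4620
Difference = 46.20 − 41.01 = 5.19 percentage points

5.2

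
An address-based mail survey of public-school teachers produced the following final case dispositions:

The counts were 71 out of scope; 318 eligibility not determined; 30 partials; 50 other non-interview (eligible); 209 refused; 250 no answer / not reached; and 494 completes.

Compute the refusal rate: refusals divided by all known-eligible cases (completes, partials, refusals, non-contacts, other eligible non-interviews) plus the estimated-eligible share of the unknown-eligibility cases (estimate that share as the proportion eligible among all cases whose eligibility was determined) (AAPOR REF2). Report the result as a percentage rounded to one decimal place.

Top → 209
Known eligible → 494 + 30 + 209 + 250 + 50 = 1033
e = 1033 / (1033 + 71) = 1033 / 1104 = 0.9357
e × U → 0.9357 × 318 = 297.55
Denominator → 1033 + 297.55 = 1330.55
REF2 = 209 / 1330.55 = 0.1571

15.7%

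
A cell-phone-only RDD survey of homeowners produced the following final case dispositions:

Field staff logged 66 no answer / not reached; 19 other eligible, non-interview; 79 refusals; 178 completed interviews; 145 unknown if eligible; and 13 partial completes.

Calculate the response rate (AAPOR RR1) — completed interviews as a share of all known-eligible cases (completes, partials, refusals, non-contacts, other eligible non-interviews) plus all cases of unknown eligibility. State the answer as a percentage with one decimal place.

Top = 178
Denom = 178 + 13 + 79 + 66 + 19 + 145 = 500
RR1 = 178 / 500 = 0.3560

35.6%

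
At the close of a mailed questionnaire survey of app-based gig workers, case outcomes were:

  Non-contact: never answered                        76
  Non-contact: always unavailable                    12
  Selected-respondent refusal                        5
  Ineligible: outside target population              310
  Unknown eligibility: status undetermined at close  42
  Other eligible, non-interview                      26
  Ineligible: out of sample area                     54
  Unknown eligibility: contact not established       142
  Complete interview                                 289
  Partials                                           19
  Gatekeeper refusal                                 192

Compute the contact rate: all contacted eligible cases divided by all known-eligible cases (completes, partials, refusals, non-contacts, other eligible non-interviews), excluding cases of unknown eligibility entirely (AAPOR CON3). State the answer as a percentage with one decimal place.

Refused = 192 + 5 = 197
No answer / not reached = 76 + 12 = 88
Unknown if eligible = 142 + 42 = 184
Out of scope = 310 + 54 = 364
Top = 289 + 19 + 197 + 26 = 531
Base = 289 + 19 + 197 + 88 + 26 = 619
CON3 = 531 / 619 = 0.8578

85.8%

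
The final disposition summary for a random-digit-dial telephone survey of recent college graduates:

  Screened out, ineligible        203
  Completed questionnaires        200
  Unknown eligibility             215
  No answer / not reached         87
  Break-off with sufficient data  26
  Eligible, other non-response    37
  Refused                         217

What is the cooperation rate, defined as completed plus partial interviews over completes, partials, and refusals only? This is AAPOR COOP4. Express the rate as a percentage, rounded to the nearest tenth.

Numerator = 200 + 26 = 226
Denom = 200 + 26 + 217 = 443
COOP4 = 226 / 443 = 0.5102

51.0%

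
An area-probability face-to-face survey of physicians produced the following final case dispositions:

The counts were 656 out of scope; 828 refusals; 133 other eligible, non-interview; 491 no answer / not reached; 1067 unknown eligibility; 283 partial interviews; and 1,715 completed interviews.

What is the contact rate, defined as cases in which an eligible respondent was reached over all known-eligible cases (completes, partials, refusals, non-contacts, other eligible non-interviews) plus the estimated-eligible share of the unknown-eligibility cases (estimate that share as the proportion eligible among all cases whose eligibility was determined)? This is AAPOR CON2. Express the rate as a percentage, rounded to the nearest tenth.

68.1%

Top = 1715 + 283 + 828 + 133 = 2959
Known eligible = 1715 + 283 + 828 + 491 + 133 = 3450
e = 3450 / (3450 + 656) = 3450 / 4106 = 0.8402
Eligible share of unknowns = 0.8402 × 1067 = 896.49
Base = 3450 + 896.49 = 4346.49
CON2 = 2959 / 4346.49 = 0.6808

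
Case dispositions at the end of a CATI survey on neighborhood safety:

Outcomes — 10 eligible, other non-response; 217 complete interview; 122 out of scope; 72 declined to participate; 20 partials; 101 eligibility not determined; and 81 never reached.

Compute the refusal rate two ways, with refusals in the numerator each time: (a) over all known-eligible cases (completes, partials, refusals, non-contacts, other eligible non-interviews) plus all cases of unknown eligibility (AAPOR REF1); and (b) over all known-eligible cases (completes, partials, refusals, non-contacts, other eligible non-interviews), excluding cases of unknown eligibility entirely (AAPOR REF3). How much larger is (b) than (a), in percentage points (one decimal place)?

Top → 72
Base → 217 + 20 + 72 + 81 + 10 + 101 = 501
REF1 = 72 / 501 = 0.1437
Base → 217 + 20 + 72 + 81 + 10 = 400
REF3 = 72 / 400 = 0.1800
Difference = 18.00 − 14.37 = 3.63 percentage points

3.6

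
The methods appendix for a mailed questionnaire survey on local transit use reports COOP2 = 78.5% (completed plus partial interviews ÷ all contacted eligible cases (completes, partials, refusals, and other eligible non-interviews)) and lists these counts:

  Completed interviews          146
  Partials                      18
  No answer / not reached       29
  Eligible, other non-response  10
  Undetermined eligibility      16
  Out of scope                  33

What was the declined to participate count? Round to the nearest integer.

35

Num → 146 + 18 = 164
COOP2 = 164 / D = 0.785
D = 164 / 0.785 = 208.9
Rest of base = 174
declined to participate = 208.9 − 174 ≈ 35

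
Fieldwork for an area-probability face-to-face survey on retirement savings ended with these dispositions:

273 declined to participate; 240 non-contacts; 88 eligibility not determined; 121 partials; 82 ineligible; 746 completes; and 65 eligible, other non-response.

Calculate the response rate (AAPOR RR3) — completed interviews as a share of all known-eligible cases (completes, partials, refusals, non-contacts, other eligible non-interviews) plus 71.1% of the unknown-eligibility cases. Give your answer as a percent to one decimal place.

49.5%

Top = 746
Determined eligible = 746 + 121 + 273 + 240 + 65 = 1445
e × U = 0.7110 × 88 = 62.57
Base = 1445 + 62.57 = 1507.57
RR3 = 746 / 1507.57 = 0.4948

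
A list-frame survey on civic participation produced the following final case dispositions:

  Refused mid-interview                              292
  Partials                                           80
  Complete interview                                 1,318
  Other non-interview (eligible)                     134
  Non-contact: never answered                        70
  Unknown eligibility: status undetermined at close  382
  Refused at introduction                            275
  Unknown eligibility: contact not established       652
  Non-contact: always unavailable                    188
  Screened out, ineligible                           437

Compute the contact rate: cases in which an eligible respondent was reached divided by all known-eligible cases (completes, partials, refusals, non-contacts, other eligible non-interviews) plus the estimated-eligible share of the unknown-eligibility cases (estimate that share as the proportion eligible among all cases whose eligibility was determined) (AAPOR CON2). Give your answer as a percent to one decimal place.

Refusal or break-off = 275 + 292 = 567
Never reached = 70 + 188 = 258
Unknown eligibility = 652 + 382 = 1034
Numerator: 1318 + 80 + 567 + 134 = 2099
Determined eligible: 1318 + 80 + 567 + 258 + 134 = 2357
e = 2357 / (2357 + 437) = 2357 / 2794 = 0.8436
Eligible share of unknowns: 0.8436 × 1034 = 872.28
Base: 2357 + 872.28 = 3229.28
CON2 = 2099 / 3229.28 = 0.6500

65.0%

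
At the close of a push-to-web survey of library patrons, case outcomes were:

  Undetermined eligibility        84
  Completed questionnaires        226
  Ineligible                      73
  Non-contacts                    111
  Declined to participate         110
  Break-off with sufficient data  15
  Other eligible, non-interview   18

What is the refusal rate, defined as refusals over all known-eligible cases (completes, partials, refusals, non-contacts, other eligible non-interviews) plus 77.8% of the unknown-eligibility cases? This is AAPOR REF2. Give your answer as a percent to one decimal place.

20.2%

Top: 110
Determined eligible: 226 + 15 + 110 + 111 + 18 = 480
Estimated eligible among unknowns: 0.7780 × 84 = 65.35
Denom: 480 + 65.35 = 545.35
REF2 = 110 / 545.35 = 0.2017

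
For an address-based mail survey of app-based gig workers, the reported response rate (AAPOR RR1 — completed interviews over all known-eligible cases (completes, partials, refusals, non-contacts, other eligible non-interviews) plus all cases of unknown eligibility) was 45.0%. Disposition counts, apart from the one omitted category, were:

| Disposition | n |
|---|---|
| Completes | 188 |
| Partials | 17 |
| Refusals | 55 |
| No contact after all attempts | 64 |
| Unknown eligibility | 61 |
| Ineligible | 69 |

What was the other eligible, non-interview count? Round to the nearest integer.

RR1 = 188 / D = 0.450
D = 188 / 0.450 = 417.8
Other denominator terms total 385
other eligible, non-interview = 417.8 − 385 ≈ 33

33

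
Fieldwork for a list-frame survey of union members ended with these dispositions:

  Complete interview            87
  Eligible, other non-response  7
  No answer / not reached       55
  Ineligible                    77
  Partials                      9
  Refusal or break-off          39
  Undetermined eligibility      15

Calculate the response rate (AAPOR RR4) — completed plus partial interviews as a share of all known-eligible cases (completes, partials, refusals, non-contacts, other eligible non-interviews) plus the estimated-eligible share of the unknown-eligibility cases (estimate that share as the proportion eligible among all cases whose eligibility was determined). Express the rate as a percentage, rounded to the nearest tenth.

Top → 87 + 9 = 96
Determined eligible → 87 + 9 + 39 + 55 + 7 = 197
e = 197 / (197 + 77) = 197 / 274 = 0.7190
Estimated eligible among unknowns → 0.7190 × 15 = 10.79
Denominator → 197 + 10.79 = 207.79
RR4 = 96 / 207.79 = 0.4620

46.2%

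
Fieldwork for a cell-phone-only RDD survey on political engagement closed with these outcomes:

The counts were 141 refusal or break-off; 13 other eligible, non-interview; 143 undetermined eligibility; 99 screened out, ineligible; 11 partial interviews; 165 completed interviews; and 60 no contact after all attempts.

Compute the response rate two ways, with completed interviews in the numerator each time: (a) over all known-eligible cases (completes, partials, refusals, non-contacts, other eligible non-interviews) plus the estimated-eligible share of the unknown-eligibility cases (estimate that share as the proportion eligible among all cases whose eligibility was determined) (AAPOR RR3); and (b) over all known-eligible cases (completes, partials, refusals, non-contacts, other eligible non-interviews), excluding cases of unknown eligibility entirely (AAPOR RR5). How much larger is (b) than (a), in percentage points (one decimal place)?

9.6

Numerator = 165
Known eligible = 165 + 11 + 141 + 60 + 13 = 390
e = 390 / (390 + 99) = 390 / 489 = 0.7975
Eligible share of unknowns = 0.7975 × 143 = 114.04
Denom = 390 + 114.04 = 504.04
RR3 = 165 / 504.04 = 0.3274
Denom = 165 + 11 + 141 + 60 + 13 = 390
RR5 = 165 / 390 = 0.4231
Difference = 42.31 − 32.74 = 9.57 percentage points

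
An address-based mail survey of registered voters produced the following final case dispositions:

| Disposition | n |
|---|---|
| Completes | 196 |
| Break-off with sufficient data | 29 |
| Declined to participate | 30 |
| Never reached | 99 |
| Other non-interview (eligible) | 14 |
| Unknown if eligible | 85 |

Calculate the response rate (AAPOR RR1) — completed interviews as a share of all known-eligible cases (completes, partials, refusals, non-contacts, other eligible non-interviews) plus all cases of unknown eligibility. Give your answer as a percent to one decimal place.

43.3%

Num → 196
Base → 196 + 29 + 30 + 99 + 14 + 85 = 453
RR1 = 196 / 453 = 0.4327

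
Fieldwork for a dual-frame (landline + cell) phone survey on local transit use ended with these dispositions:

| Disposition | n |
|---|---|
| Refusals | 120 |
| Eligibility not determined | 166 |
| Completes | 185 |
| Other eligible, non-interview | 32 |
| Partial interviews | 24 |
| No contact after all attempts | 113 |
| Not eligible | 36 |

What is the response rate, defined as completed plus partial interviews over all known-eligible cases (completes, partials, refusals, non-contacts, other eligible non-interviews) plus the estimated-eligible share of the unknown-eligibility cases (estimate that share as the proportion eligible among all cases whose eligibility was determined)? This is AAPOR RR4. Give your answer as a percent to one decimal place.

Numerator → 185 + 24 = 209
Known eligible → 185 + 24 + 120 + 113 + 32 = 474
e = 474 / (474 + 36) = 474 / 510 = 0.9294
Estimated eligible among unknowns → 0.9294 × 166 = 154.28
Denominator → 474 + 154.28 = 628.28
RR4 = 209 / 628.28 = 0.3327

33.3%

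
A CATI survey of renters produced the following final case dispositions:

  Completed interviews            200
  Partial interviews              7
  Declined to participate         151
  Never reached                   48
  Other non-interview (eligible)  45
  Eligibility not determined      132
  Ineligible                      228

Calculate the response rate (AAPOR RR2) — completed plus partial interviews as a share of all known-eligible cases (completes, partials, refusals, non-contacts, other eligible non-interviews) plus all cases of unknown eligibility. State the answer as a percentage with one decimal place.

Numerator = 200 + 7 = 207
Base = 200 + 7 + 151 + 48 + 45 + 132 = 583
RR2 = 207 / 583 = 0.3551

35.5%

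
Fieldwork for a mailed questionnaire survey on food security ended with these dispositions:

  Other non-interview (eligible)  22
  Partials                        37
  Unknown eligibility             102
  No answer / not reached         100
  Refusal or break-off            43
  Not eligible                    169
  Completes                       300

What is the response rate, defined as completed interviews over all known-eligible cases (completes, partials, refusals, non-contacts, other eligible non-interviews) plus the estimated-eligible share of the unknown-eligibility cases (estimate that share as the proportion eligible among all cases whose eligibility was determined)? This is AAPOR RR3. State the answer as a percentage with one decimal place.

51.9%

Num: 300
Eligible (known): 300 + 37 + 43 + 100 + 22 = 502
e = 502 / (502 + 169) = 502 / 671 = 0.7481
Estimated eligible among unknowns: 0.7481 × 102 = 76.31
Denominator: 502 + 76.31 = 578.31
RR3 = 300 / 578.31 = 0.5188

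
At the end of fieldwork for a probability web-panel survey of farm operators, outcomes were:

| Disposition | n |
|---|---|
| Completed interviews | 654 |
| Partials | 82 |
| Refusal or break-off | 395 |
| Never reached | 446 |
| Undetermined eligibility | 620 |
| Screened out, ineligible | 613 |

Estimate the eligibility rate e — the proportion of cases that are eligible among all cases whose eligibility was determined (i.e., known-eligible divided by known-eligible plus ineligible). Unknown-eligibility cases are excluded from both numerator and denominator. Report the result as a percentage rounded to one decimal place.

72.0%

Eligible (known) = 654 + 82 + 395 + 446 = 1577
e = 1577 / (1577 + 613) = 1577 / 2190 = 0.7201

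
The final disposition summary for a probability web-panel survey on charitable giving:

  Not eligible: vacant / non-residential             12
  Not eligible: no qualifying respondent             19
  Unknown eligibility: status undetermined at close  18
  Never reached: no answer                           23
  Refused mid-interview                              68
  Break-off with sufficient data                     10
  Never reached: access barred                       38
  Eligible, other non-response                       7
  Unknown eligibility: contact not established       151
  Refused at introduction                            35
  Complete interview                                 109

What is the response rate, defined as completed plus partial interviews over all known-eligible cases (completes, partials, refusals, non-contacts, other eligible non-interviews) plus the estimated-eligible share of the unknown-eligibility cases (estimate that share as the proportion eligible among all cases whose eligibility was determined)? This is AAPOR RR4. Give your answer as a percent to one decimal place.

Refusal or break-off = 35 + 68 = 103
Non-contacts = 23 + 38 = 61
Unknown eligibility = 151 + 18 = 169
Out of scope = 19 + 12 = 31
Numerator → 109 + 10 = 119
Eligible (known) → 109 + 10 + 103 + 61 + 7 = 290
e = 290 / (290 + 31) = 290 / 321 = 0.9034
Eligible share of unknowns → 0.9034 × 169 = 152.67
Base → 290 + 152.67 = 442.67
RR4 = 119 / 442.67 = 0.2688

26.9%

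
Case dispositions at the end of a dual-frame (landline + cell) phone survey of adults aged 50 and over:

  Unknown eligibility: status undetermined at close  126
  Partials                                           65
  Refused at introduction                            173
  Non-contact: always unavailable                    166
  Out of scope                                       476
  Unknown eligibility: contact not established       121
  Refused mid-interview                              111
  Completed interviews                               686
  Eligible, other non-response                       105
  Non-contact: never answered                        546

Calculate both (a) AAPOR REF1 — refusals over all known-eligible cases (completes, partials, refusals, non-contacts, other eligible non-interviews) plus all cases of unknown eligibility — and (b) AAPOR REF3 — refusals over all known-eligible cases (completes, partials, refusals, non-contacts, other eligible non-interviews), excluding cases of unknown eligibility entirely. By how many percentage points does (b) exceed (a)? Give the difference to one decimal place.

Refusals = 173 + 111 = 284
Never reached = 546 + 166 = 712
Unknown if eligible = 121 + 126 = 247
Numerator → 284
Denominator → 686 + 65 + 284 + 712 + 105 + 247 = 2099
REF1 = 284 / 2099 = 0.1353
Denominator → 686 + 65 + 284 + 712 + 105 = 1852
REF3 = 284 / 1852 = 0.1533
Difference = 15.33 − 13.53 = 1.80 percentage points

1.8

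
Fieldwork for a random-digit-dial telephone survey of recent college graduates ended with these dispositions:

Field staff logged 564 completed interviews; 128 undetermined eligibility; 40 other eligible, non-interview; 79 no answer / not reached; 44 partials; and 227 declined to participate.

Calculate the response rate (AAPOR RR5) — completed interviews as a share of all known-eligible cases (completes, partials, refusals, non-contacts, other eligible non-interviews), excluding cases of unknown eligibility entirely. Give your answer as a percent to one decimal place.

59.1%

Top = 564
Denom = 564 + 44 + 227 + 79 + 40 = 954
RR5 = 564 / 954 = 0.5912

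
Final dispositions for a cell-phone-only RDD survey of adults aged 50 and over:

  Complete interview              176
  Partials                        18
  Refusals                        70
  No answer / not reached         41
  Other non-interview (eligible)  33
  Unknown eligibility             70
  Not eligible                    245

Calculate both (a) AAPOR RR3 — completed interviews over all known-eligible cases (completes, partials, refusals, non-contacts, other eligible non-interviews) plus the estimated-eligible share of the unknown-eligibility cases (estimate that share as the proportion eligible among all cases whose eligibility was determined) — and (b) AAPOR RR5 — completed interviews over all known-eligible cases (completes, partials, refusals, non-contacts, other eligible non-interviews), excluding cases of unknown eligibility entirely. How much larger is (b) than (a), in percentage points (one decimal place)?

Num = 176
Eligible (known) = 176 + 18 + 70 + 41 + 33 = 338
e = 338 / (338 + 245) = 338 / 583 = 0.5798
Estimated eligible among unknowns = 0.5798 × 70 = 40.59
Denominator = 338 + 40.59 = 378.59
RR3 = 176 / 378.59 = 0.4649
Denominator = 176 + 18 + 70 + 41 + 33 = 338
RR5 = 176 / 338 = 0.5207
Difference = 52.07 − 46.49 = 5.58 percentage points

5.6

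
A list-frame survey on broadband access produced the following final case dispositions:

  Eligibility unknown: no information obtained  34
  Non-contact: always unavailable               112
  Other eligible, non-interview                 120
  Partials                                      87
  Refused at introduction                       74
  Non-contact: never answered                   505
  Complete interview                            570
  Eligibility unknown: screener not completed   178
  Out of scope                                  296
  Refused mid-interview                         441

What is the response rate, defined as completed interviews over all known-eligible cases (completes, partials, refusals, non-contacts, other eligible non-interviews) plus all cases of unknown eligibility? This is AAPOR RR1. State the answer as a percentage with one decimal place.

26.9%

Refused = 74 + 441 = 515
Non-contacts = 505 + 112 = 617
Unknown if eligible = 178 + 34 = 212
Top = 570
Denominator = 570 + 87 + 515 + 617 + 120 + 212 = 2121
RR1 = 570 / 2121 = 0.2687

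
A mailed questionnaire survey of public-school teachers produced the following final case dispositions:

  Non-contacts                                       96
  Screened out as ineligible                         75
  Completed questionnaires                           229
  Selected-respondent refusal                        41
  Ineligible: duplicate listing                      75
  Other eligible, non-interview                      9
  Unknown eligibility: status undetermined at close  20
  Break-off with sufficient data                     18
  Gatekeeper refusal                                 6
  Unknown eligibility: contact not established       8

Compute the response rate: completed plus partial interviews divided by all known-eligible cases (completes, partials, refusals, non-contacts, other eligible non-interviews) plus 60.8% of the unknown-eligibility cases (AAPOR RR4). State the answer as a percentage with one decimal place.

59.4%

Refusal or break-off = 6 + 41 = 47
Unknown if eligible = 8 + 20 = 28
Not eligible = 75 + 75 = 150
Numerator = 229 + 18 = 247
Known eligible = 229 + 18 + 47 + 96 + 9 = 399
Eligible share of unknowns = 0.6080 × 28 = 17.02
Denom = 399 + 17.02 = 416.02
RR4 = 247 / 416.02 = 0.5937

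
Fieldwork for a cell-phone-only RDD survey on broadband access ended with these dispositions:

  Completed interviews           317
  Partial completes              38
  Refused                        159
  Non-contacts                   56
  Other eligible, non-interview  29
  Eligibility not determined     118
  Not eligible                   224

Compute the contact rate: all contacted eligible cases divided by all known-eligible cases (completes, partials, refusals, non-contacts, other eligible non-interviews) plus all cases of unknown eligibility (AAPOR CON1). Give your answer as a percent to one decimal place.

Numerator: 317 + 38 + 159 + 29 = 543
Denom: 317 + 38 + 159 + 56 + 29 + 118 = 717
CON1 = 543 / 717 = 0.7573

75.7%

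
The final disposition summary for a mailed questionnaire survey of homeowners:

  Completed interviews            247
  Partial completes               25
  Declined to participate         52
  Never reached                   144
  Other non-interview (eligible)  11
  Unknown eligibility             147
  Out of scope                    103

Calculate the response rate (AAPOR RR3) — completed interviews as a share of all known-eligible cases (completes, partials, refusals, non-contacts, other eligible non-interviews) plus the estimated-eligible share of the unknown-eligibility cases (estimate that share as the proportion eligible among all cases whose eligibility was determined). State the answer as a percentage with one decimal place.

Numerator: 247
Eligible (known): 247 + 25 + 52 + 144 + 11 = 479
e = 479 / (479 + 103) = 479 / 582 = 0.8230
Eligible share of unknowns: 0.8230 × 147 = 120.98
Denominator: 479 + 120.98 = 599.98
RR3 = 247 / 599.98 = 0.4117

41.2%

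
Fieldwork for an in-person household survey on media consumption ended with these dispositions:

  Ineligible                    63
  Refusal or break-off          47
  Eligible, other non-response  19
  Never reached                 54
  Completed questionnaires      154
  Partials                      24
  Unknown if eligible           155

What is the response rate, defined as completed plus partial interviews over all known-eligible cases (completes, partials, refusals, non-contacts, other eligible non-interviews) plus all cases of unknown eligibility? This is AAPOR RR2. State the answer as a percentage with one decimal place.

39.3%

Numerator: 154 + 24 = 178
Denom: 154 + 24 + 47 + 54 + 19 + 155 = 453
RR2 = 178 / 453 = 0.3929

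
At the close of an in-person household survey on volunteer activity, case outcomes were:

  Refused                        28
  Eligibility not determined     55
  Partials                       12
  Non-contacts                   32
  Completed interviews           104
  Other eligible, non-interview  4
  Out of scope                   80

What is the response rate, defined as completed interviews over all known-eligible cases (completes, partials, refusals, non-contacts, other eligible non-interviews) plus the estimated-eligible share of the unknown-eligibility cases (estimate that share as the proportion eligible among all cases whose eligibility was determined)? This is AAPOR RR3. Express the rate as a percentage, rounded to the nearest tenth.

47.7%

Num → 104
Known eligible → 104 + 12 + 28 + 32 + 4 = 180
e = 180 / (180 + 80) = 180 / 260 = 0.6923
Estimated eligible among unknowns → 0.6923 × 55 = 38.08
Base → 180 + 38.08 = 218.08
RR3 = 104 / 218.08 = 0.4769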